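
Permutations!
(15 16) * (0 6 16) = (0 6 16 15) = [6, 1, 2, 3, 4, 5, 16, 7, 8, 9, 10, 11, 12, 13, 14, 0, 15]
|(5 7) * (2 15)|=2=|(2 15)(5 7)|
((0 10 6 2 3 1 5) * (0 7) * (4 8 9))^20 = ((0 10 6 2 3 1 5 7)(4 8 9))^20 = (0 3)(1 10)(2 7)(4 9 8)(5 6)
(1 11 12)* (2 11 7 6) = (1 7 6 2 11 12) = [0, 7, 11, 3, 4, 5, 2, 6, 8, 9, 10, 12, 1]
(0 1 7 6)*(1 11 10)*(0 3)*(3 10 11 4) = (11)(0 4 3)(1 7 6 10) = [4, 7, 2, 0, 3, 5, 10, 6, 8, 9, 1, 11]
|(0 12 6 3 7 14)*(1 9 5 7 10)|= |(0 12 6 3 10 1 9 5 7 14)|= 10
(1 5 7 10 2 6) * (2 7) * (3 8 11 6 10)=[0, 5, 10, 8, 4, 2, 1, 3, 11, 9, 7, 6]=(1 5 2 10 7 3 8 11 6)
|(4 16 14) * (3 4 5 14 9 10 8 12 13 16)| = 6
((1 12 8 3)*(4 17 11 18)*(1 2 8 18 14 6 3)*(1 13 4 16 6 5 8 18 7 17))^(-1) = (1 4 13 8 5 14 11 17 7 12)(2 3 6 16 18)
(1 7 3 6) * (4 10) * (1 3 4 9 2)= [0, 7, 1, 6, 10, 5, 3, 4, 8, 2, 9]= (1 7 4 10 9 2)(3 6)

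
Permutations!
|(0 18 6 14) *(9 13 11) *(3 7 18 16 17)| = |(0 16 17 3 7 18 6 14)(9 13 11)| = 24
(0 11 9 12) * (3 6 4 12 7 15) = (0 11 9 7 15 3 6 4 12) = [11, 1, 2, 6, 12, 5, 4, 15, 8, 7, 10, 9, 0, 13, 14, 3]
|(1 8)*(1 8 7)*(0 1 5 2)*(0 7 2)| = 5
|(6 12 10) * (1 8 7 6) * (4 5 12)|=8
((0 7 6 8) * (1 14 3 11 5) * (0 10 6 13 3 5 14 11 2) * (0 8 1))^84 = (14)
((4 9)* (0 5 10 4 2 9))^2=((0 5 10 4)(2 9))^2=(0 10)(4 5)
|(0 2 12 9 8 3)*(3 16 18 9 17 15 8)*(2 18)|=12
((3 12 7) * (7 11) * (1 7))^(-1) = (1 11 12 3 7)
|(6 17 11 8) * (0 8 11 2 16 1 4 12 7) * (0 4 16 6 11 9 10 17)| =24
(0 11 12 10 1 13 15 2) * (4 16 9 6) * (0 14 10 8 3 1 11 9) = (0 9 6 4 16)(1 13 15 2 14 10 11 12 8 3) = [9, 13, 14, 1, 16, 5, 4, 7, 3, 6, 11, 12, 8, 15, 10, 2, 0]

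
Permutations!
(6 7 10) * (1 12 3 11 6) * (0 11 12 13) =(0 11 6 7 10 1 13)(3 12) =[11, 13, 2, 12, 4, 5, 7, 10, 8, 9, 1, 6, 3, 0]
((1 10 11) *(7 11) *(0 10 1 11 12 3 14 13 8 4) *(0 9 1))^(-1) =(0 1 9 4 8 13 14 3 12 7 10)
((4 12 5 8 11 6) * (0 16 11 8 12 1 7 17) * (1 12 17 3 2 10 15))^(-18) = ((0 16 11 6 4 12 5 17)(1 7 3 2 10 15))^(-18) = (0 5 4 11)(6 16 17 12)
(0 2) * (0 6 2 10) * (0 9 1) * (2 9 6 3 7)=(0 10 6 9 1)(2 3 7)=[10, 0, 3, 7, 4, 5, 9, 2, 8, 1, 6]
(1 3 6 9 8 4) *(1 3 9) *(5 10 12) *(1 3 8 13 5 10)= (1 9 13 5)(3 6)(4 8)(10 12)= [0, 9, 2, 6, 8, 1, 3, 7, 4, 13, 12, 11, 10, 5]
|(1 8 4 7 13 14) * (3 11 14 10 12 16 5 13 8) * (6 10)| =|(1 3 11 14)(4 7 8)(5 13 6 10 12 16)| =12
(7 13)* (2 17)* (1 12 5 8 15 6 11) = (1 12 5 8 15 6 11)(2 17)(7 13) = [0, 12, 17, 3, 4, 8, 11, 13, 15, 9, 10, 1, 5, 7, 14, 6, 16, 2]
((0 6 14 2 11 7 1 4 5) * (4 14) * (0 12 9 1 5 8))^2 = ((0 6 4 8)(1 14 2 11 7 5 12 9))^2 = (0 4)(1 2 7 12)(5 9 14 11)(6 8)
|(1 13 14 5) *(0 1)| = 5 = |(0 1 13 14 5)|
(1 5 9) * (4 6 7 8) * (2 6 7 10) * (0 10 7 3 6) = (0 10 2)(1 5 9)(3 6 7 8 4) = [10, 5, 0, 6, 3, 9, 7, 8, 4, 1, 2]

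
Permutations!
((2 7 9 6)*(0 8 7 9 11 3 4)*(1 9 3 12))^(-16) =((0 8 7 11 12 1 9 6 2 3 4))^(-16) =(0 9 8 6 7 2 11 3 12 4 1)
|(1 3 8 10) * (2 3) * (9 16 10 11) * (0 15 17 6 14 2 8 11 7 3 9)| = 14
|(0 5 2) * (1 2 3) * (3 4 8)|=7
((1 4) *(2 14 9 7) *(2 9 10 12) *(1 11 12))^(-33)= ((1 4 11 12 2 14 10)(7 9))^(-33)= (1 11 2 10 4 12 14)(7 9)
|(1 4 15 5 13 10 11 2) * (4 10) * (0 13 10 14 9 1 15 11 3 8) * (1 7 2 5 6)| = |(0 13 4 11 5 10 3 8)(1 14 9 7 2 15 6)| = 56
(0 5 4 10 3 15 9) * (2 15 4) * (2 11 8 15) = (0 5 11 8 15 9)(3 4 10) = [5, 1, 2, 4, 10, 11, 6, 7, 15, 0, 3, 8, 12, 13, 14, 9]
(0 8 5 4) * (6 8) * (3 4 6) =(0 3 4)(5 6 8) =[3, 1, 2, 4, 0, 6, 8, 7, 5]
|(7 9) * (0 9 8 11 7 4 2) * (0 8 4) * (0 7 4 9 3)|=|(0 3)(2 8 11 4)(7 9)|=4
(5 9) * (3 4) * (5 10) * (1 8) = (1 8)(3 4)(5 9 10) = [0, 8, 2, 4, 3, 9, 6, 7, 1, 10, 5]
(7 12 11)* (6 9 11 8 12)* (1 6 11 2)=(1 6 9 2)(7 11)(8 12)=[0, 6, 1, 3, 4, 5, 9, 11, 12, 2, 10, 7, 8]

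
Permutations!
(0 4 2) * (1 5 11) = (0 4 2)(1 5 11) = [4, 5, 0, 3, 2, 11, 6, 7, 8, 9, 10, 1]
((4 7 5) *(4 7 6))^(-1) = ((4 6)(5 7))^(-1) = (4 6)(5 7)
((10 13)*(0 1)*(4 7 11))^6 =(13)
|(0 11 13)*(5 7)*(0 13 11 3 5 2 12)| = 6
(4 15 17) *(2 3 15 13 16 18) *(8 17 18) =(2 3 15 18)(4 13 16 8 17) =[0, 1, 3, 15, 13, 5, 6, 7, 17, 9, 10, 11, 12, 16, 14, 18, 8, 4, 2]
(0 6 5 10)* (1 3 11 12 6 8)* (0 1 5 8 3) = (0 3 11 12 6 8 5 10 1) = [3, 0, 2, 11, 4, 10, 8, 7, 5, 9, 1, 12, 6]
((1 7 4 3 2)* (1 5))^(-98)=((1 7 4 3 2 5))^(-98)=(1 2 4)(3 7 5)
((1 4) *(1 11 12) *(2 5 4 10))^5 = (1 11 5 10 12 4 2)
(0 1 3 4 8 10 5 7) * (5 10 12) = (0 1 3 4 8 12 5 7) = [1, 3, 2, 4, 8, 7, 6, 0, 12, 9, 10, 11, 5]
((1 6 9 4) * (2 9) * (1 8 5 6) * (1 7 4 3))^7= ((1 7 4 8 5 6 2 9 3))^7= (1 9 6 8 7 3 2 5 4)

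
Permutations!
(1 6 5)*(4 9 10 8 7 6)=(1 4 9 10 8 7 6 5)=[0, 4, 2, 3, 9, 1, 5, 6, 7, 10, 8]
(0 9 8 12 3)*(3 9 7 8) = (0 7 8 12 9 3) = [7, 1, 2, 0, 4, 5, 6, 8, 12, 3, 10, 11, 9]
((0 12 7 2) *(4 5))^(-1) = (0 2 7 12)(4 5)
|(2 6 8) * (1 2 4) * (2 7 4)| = 3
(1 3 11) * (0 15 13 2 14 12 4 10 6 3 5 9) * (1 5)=(0 15 13 2 14 12 4 10 6 3 11 5 9)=[15, 1, 14, 11, 10, 9, 3, 7, 8, 0, 6, 5, 4, 2, 12, 13]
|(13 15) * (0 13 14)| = 4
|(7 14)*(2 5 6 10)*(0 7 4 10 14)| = 6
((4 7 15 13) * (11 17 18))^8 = ((4 7 15 13)(11 17 18))^8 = (11 18 17)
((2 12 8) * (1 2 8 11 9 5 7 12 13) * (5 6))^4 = ((1 2 13)(5 7 12 11 9 6))^4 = (1 2 13)(5 9 12)(6 11 7)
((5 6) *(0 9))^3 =((0 9)(5 6))^3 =(0 9)(5 6)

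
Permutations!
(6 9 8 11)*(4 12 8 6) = [0, 1, 2, 3, 12, 5, 9, 7, 11, 6, 10, 4, 8] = (4 12 8 11)(6 9)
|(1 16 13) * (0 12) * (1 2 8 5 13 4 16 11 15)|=|(0 12)(1 11 15)(2 8 5 13)(4 16)|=12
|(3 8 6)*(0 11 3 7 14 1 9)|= 9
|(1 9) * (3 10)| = 2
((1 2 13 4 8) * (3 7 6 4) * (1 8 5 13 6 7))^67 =((1 2 6 4 5 13 3))^67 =(1 5 2 13 6 3 4)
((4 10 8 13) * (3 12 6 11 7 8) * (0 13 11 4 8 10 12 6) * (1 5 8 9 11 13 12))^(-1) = (0 12)(1 4 6 3 10 7 11 9 13 8 5)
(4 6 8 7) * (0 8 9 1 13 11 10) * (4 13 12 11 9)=(0 8 7 13 9 1 12 11 10)(4 6)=[8, 12, 2, 3, 6, 5, 4, 13, 7, 1, 0, 10, 11, 9]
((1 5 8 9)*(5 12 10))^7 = (1 12 10 5 8 9) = ((1 12 10 5 8 9))^7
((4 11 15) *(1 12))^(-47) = ((1 12)(4 11 15))^(-47) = (1 12)(4 11 15)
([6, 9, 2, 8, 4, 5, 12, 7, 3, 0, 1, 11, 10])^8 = [12, 0, 2, 3, 4, 5, 10, 7, 8, 6, 9, 11, 1]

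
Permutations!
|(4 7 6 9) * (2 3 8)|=|(2 3 8)(4 7 6 9)|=12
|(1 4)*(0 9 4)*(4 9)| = |(9)(0 4 1)| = 3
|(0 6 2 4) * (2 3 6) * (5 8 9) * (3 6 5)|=|(0 2 4)(3 5 8 9)|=12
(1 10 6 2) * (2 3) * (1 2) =(1 10 6 3) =[0, 10, 2, 1, 4, 5, 3, 7, 8, 9, 6]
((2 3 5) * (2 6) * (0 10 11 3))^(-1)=(0 2 6 5 3 11 10)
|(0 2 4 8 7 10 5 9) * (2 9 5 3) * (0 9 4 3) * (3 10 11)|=8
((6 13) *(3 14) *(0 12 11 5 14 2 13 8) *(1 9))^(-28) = (0 11 14 2 6)(3 13 8 12 5)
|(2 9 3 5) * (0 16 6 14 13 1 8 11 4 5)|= 13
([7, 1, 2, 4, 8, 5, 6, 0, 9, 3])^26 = [0, 1, 2, 8, 9, 5, 6, 7, 3, 4]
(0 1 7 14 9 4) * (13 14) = (0 1 7 13 14 9 4) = [1, 7, 2, 3, 0, 5, 6, 13, 8, 4, 10, 11, 12, 14, 9]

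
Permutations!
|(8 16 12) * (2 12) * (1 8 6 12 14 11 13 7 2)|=|(1 8 16)(2 14 11 13 7)(6 12)|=30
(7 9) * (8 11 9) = [0, 1, 2, 3, 4, 5, 6, 8, 11, 7, 10, 9] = (7 8 11 9)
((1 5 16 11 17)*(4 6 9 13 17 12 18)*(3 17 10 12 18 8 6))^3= (1 11 3 5 18 17 16 4)(6 10)(8 13)(9 12)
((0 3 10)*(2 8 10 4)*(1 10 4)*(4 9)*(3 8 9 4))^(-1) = ((0 8 4 2 9 3 1 10))^(-1) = (0 10 1 3 9 2 4 8)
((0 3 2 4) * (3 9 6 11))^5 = (0 2 11 9 4 3 6)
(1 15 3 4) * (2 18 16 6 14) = [0, 15, 18, 4, 1, 5, 14, 7, 8, 9, 10, 11, 12, 13, 2, 3, 6, 17, 16] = (1 15 3 4)(2 18 16 6 14)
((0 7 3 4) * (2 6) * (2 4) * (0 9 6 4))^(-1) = ((0 7 3 2 4 9 6))^(-1) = (0 6 9 4 2 3 7)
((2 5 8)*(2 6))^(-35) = (2 5 8 6)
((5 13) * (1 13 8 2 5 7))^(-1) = (1 7 13)(2 8 5)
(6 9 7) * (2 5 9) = (2 5 9 7 6) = [0, 1, 5, 3, 4, 9, 2, 6, 8, 7]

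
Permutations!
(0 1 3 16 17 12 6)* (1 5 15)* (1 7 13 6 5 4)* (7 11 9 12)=(0 4 1 3 16 17 7 13 6)(5 15 11 9 12)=[4, 3, 2, 16, 1, 15, 0, 13, 8, 12, 10, 9, 5, 6, 14, 11, 17, 7]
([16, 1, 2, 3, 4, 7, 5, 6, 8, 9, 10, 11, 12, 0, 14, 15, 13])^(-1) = (0 13 16)(5 6 7)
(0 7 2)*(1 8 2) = (0 7 1 8 2) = [7, 8, 0, 3, 4, 5, 6, 1, 2]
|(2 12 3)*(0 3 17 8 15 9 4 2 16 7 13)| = 35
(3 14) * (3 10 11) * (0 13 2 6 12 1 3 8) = (0 13 2 6 12 1 3 14 10 11 8) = [13, 3, 6, 14, 4, 5, 12, 7, 0, 9, 11, 8, 1, 2, 10]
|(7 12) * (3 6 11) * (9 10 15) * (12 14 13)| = 12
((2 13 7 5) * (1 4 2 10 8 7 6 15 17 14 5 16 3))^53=(1 7 5 15 2 3 8 14 6 4 16 10 17 13)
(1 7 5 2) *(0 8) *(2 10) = (0 8)(1 7 5 10 2) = [8, 7, 1, 3, 4, 10, 6, 5, 0, 9, 2]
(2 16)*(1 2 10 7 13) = (1 2 16 10 7 13) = [0, 2, 16, 3, 4, 5, 6, 13, 8, 9, 7, 11, 12, 1, 14, 15, 10]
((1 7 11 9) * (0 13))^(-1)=(0 13)(1 9 11 7)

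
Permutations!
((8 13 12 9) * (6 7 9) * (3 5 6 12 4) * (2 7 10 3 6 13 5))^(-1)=(2 3 10 6 4 13 5 8 9 7)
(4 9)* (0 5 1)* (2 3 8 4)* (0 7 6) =(0 5 1 7 6)(2 3 8 4 9) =[5, 7, 3, 8, 9, 1, 0, 6, 4, 2]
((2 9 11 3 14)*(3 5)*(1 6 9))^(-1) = (1 2 14 3 5 11 9 6)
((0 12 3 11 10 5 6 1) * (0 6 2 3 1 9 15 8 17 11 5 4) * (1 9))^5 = (0 17 12 11 9 10 15 4 8)(1 6)(2 5 3)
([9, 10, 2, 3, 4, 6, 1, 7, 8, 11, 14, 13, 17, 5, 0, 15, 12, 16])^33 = [1, 13, 2, 3, 4, 9, 11, 7, 8, 10, 5, 14, 12, 0, 6, 15, 16, 17]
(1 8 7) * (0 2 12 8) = (0 2 12 8 7 1) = [2, 0, 12, 3, 4, 5, 6, 1, 7, 9, 10, 11, 8]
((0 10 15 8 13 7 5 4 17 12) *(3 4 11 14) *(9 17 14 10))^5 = ((0 9 17 12)(3 4 14)(5 11 10 15 8 13 7))^5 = (0 9 17 12)(3 14 4)(5 13 15 11 7 8 10)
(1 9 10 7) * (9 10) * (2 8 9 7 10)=(10)(1 2 8 9 7)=[0, 2, 8, 3, 4, 5, 6, 1, 9, 7, 10]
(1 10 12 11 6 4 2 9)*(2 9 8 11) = [0, 10, 8, 3, 9, 5, 4, 7, 11, 1, 12, 6, 2] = (1 10 12 2 8 11 6 4 9)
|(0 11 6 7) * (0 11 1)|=|(0 1)(6 7 11)|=6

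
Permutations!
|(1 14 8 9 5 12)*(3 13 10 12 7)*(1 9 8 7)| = 9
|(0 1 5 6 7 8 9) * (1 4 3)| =|(0 4 3 1 5 6 7 8 9)| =9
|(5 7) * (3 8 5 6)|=5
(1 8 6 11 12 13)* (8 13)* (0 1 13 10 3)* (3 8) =(13)(0 1 10 8 6 11 12 3) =[1, 10, 2, 0, 4, 5, 11, 7, 6, 9, 8, 12, 3, 13]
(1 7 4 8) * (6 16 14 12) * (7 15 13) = (1 15 13 7 4 8)(6 16 14 12) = [0, 15, 2, 3, 8, 5, 16, 4, 1, 9, 10, 11, 6, 7, 12, 13, 14]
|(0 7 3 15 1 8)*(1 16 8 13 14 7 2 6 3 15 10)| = 12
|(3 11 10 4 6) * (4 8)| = 6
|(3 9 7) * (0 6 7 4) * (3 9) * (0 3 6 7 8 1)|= |(0 7 9 4 3 6 8 1)|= 8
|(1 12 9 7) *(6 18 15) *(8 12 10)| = |(1 10 8 12 9 7)(6 18 15)| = 6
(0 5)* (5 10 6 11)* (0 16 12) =(0 10 6 11 5 16 12) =[10, 1, 2, 3, 4, 16, 11, 7, 8, 9, 6, 5, 0, 13, 14, 15, 12]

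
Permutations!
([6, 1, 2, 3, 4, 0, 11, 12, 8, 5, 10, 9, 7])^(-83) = (0 11 5 6 9)(7 12)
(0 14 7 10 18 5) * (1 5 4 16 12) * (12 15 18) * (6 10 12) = (0 14 7 12 1 5)(4 16 15 18)(6 10) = [14, 5, 2, 3, 16, 0, 10, 12, 8, 9, 6, 11, 1, 13, 7, 18, 15, 17, 4]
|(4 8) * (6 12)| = 2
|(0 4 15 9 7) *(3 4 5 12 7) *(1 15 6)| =|(0 5 12 7)(1 15 9 3 4 6)| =12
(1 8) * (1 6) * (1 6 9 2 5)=(1 8 9 2 5)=[0, 8, 5, 3, 4, 1, 6, 7, 9, 2]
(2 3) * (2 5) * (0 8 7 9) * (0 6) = [8, 1, 3, 5, 4, 2, 0, 9, 7, 6] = (0 8 7 9 6)(2 3 5)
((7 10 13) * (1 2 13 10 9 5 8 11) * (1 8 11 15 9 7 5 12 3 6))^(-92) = (1 9 5 6 15 13 3 8 2 12 11)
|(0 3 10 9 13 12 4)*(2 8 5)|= |(0 3 10 9 13 12 4)(2 8 5)|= 21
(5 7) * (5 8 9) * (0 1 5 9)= (9)(0 1 5 7 8)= [1, 5, 2, 3, 4, 7, 6, 8, 0, 9]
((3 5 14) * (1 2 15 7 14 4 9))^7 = ((1 2 15 7 14 3 5 4 9))^7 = (1 4 3 7 2 9 5 14 15)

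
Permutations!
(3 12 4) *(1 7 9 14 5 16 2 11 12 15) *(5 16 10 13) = (1 7 9 14 16 2 11 12 4 3 15)(5 10 13) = [0, 7, 11, 15, 3, 10, 6, 9, 8, 14, 13, 12, 4, 5, 16, 1, 2]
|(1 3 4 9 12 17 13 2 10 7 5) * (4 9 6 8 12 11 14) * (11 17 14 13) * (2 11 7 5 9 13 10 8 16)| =42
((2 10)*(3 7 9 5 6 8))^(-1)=(2 10)(3 8 6 5 9 7)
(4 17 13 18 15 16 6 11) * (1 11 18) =[0, 11, 2, 3, 17, 5, 18, 7, 8, 9, 10, 4, 12, 1, 14, 16, 6, 13, 15] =(1 11 4 17 13)(6 18 15 16)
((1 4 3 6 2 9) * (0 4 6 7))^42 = ((0 4 3 7)(1 6 2 9))^42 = (0 3)(1 2)(4 7)(6 9)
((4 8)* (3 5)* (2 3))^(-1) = ((2 3 5)(4 8))^(-1) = (2 5 3)(4 8)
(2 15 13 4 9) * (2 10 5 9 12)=[0, 1, 15, 3, 12, 9, 6, 7, 8, 10, 5, 11, 2, 4, 14, 13]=(2 15 13 4 12)(5 9 10)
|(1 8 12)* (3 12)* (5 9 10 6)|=|(1 8 3 12)(5 9 10 6)|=4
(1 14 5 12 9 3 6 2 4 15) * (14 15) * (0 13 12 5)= [13, 15, 4, 6, 14, 5, 2, 7, 8, 3, 10, 11, 9, 12, 0, 1]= (0 13 12 9 3 6 2 4 14)(1 15)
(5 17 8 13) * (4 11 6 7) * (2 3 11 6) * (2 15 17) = (2 3 11 15 17 8 13 5)(4 6 7) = [0, 1, 3, 11, 6, 2, 7, 4, 13, 9, 10, 15, 12, 5, 14, 17, 16, 8]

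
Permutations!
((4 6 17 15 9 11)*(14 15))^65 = (4 17 15 11 6 14 9)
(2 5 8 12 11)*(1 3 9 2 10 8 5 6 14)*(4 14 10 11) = (1 3 9 2 6 10 8 12 4 14) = [0, 3, 6, 9, 14, 5, 10, 7, 12, 2, 8, 11, 4, 13, 1]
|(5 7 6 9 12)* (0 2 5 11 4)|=|(0 2 5 7 6 9 12 11 4)|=9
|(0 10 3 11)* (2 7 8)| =|(0 10 3 11)(2 7 8)| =12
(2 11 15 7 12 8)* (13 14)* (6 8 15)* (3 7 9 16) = (2 11 6 8)(3 7 12 15 9 16)(13 14) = [0, 1, 11, 7, 4, 5, 8, 12, 2, 16, 10, 6, 15, 14, 13, 9, 3]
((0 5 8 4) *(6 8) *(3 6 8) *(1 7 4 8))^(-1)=(8)(0 4 7 1 5)(3 6)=((8)(0 5 1 7 4)(3 6))^(-1)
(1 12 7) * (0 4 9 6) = [4, 12, 2, 3, 9, 5, 0, 1, 8, 6, 10, 11, 7] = (0 4 9 6)(1 12 7)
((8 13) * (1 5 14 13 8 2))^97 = (1 14 2 5 13)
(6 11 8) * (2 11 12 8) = (2 11)(6 12 8) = [0, 1, 11, 3, 4, 5, 12, 7, 6, 9, 10, 2, 8]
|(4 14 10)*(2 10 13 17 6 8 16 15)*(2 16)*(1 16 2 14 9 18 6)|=13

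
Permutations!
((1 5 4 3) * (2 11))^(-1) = (1 3 4 5)(2 11) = ((1 5 4 3)(2 11))^(-1)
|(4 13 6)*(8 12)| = |(4 13 6)(8 12)| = 6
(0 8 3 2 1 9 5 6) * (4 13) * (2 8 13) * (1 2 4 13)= (13)(0 1 9 5 6)(3 8)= [1, 9, 2, 8, 4, 6, 0, 7, 3, 5, 10, 11, 12, 13]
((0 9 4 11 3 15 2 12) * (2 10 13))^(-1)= ((0 9 4 11 3 15 10 13 2 12))^(-1)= (0 12 2 13 10 15 3 11 4 9)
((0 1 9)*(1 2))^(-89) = ((0 2 1 9))^(-89) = (0 9 1 2)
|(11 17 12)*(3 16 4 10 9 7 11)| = 9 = |(3 16 4 10 9 7 11 17 12)|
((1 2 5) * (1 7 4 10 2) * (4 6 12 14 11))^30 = ((2 5 7 6 12 14 11 4 10))^30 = (2 6 11)(4 5 12)(7 14 10)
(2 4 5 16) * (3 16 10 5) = (2 4 3 16)(5 10) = [0, 1, 4, 16, 3, 10, 6, 7, 8, 9, 5, 11, 12, 13, 14, 15, 2]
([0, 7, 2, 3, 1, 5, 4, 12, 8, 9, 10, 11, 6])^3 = [0, 6, 2, 3, 12, 5, 7, 4, 8, 9, 10, 11, 1]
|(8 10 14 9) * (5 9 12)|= |(5 9 8 10 14 12)|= 6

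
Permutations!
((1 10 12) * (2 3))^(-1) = (1 12 10)(2 3)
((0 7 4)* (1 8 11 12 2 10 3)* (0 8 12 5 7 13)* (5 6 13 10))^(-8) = ((0 10 3 1 12 2 5 7 4 8 11 6 13))^(-8) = (0 2 11 3 7 13 12 8 10 5 6 1 4)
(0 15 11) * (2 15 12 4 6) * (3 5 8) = (0 12 4 6 2 15 11)(3 5 8) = [12, 1, 15, 5, 6, 8, 2, 7, 3, 9, 10, 0, 4, 13, 14, 11]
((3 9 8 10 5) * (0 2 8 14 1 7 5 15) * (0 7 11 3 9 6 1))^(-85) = ((0 2 8 10 15 7 5 9 14)(1 11 3 6))^(-85) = (0 7 2 5 8 9 10 14 15)(1 6 3 11)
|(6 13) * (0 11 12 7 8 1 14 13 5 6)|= 8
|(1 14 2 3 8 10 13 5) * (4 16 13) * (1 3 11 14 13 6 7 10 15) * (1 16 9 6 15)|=30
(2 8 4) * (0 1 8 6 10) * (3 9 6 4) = (0 1 8 3 9 6 10)(2 4) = [1, 8, 4, 9, 2, 5, 10, 7, 3, 6, 0]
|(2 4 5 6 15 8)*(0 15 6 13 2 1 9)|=20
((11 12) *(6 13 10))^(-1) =((6 13 10)(11 12))^(-1) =(6 10 13)(11 12)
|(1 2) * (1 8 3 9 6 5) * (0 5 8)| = 4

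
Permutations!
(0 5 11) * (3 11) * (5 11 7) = (0 11)(3 7 5) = [11, 1, 2, 7, 4, 3, 6, 5, 8, 9, 10, 0]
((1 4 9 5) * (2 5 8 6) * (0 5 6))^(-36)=(9)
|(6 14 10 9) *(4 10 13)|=6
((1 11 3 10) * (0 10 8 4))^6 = ((0 10 1 11 3 8 4))^6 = (0 4 8 3 11 1 10)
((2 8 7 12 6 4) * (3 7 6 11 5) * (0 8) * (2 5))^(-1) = (0 2 11 12 7 3 5 4 6 8)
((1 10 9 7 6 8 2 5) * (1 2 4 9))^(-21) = ((1 10)(2 5)(4 9 7 6 8))^(-21) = (1 10)(2 5)(4 8 6 7 9)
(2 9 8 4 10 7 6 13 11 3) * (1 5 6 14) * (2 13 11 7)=(1 5 6 11 3 13 7 14)(2 9 8 4 10)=[0, 5, 9, 13, 10, 6, 11, 14, 4, 8, 2, 3, 12, 7, 1]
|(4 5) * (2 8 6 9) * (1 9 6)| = |(1 9 2 8)(4 5)| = 4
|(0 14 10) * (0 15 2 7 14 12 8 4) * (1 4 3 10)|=|(0 12 8 3 10 15 2 7 14 1 4)|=11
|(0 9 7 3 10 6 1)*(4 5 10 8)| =10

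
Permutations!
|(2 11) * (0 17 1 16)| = 4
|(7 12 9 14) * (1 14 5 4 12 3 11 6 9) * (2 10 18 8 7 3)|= |(1 14 3 11 6 9 5 4 12)(2 10 18 8 7)|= 45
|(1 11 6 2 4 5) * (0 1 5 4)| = 5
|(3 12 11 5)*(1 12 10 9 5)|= 12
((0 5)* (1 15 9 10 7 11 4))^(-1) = (0 5)(1 4 11 7 10 9 15)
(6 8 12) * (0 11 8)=(0 11 8 12 6)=[11, 1, 2, 3, 4, 5, 0, 7, 12, 9, 10, 8, 6]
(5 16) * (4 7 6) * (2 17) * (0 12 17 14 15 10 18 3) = [12, 1, 14, 0, 7, 16, 4, 6, 8, 9, 18, 11, 17, 13, 15, 10, 5, 2, 3] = (0 12 17 2 14 15 10 18 3)(4 7 6)(5 16)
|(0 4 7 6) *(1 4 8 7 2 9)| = 4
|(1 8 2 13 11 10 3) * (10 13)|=10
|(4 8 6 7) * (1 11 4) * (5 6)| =|(1 11 4 8 5 6 7)| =7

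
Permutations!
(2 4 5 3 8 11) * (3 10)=(2 4 5 10 3 8 11)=[0, 1, 4, 8, 5, 10, 6, 7, 11, 9, 3, 2]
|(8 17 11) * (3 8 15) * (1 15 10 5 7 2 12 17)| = 28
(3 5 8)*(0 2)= [2, 1, 0, 5, 4, 8, 6, 7, 3]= (0 2)(3 5 8)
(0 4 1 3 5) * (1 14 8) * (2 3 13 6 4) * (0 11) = (0 2 3 5 11)(1 13 6 4 14 8) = [2, 13, 3, 5, 14, 11, 4, 7, 1, 9, 10, 0, 12, 6, 8]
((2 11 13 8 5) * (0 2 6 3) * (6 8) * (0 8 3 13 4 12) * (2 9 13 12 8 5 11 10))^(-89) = ((0 9 13 6 12)(2 10)(3 5)(4 8 11))^(-89) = (0 9 13 6 12)(2 10)(3 5)(4 8 11)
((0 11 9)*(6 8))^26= ((0 11 9)(6 8))^26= (0 9 11)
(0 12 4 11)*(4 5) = [12, 1, 2, 3, 11, 4, 6, 7, 8, 9, 10, 0, 5] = (0 12 5 4 11)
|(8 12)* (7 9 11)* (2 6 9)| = |(2 6 9 11 7)(8 12)| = 10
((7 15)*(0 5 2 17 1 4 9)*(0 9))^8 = (0 2 1)(4 5 17)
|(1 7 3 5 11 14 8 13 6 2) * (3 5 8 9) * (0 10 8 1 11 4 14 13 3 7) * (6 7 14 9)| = |(0 10 8 3 1)(2 11 13 7 5 4 9 14 6)| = 45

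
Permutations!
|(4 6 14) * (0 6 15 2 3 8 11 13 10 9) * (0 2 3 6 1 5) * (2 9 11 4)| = 12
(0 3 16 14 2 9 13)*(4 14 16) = (16)(0 3 4 14 2 9 13) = [3, 1, 9, 4, 14, 5, 6, 7, 8, 13, 10, 11, 12, 0, 2, 15, 16]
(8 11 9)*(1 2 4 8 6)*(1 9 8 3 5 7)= (1 2 4 3 5 7)(6 9)(8 11)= [0, 2, 4, 5, 3, 7, 9, 1, 11, 6, 10, 8]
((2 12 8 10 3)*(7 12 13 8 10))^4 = (2 12 13 10 8 3 7)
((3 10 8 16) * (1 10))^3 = ((1 10 8 16 3))^3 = (1 16 10 3 8)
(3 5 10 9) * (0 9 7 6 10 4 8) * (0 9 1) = (0 1)(3 5 4 8 9)(6 10 7) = [1, 0, 2, 5, 8, 4, 10, 6, 9, 3, 7]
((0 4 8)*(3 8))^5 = ((0 4 3 8))^5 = (0 4 3 8)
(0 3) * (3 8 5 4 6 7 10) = (0 8 5 4 6 7 10 3) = [8, 1, 2, 0, 6, 4, 7, 10, 5, 9, 3]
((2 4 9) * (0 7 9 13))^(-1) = (0 13 4 2 9 7)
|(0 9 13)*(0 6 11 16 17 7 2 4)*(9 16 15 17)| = 11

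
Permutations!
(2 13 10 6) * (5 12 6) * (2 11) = (2 13 10 5 12 6 11) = [0, 1, 13, 3, 4, 12, 11, 7, 8, 9, 5, 2, 6, 10]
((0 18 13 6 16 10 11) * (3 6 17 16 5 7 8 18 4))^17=((0 4 3 6 5 7 8 18 13 17 16 10 11))^17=(0 5 13 11 6 18 10 3 8 16 4 7 17)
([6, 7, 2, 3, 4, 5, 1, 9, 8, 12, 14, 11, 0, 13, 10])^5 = (0 12 9 7 1 6)(10 14)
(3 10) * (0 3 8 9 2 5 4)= (0 3 10 8 9 2 5 4)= [3, 1, 5, 10, 0, 4, 6, 7, 9, 2, 8]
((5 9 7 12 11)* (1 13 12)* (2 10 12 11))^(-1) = (1 7 9 5 11 13)(2 12 10) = ((1 13 11 5 9 7)(2 10 12))^(-1)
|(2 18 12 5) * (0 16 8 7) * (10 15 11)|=12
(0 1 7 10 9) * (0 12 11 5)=(0 1 7 10 9 12 11 5)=[1, 7, 2, 3, 4, 0, 6, 10, 8, 12, 9, 5, 11]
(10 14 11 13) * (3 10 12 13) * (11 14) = (14)(3 10 11)(12 13) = [0, 1, 2, 10, 4, 5, 6, 7, 8, 9, 11, 3, 13, 12, 14]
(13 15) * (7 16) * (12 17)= (7 16)(12 17)(13 15)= [0, 1, 2, 3, 4, 5, 6, 16, 8, 9, 10, 11, 17, 15, 14, 13, 7, 12]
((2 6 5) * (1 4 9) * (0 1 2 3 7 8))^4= (0 2 7 4 5)(1 6 8 9 3)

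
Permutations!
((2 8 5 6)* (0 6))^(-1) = ((0 6 2 8 5))^(-1) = (0 5 8 2 6)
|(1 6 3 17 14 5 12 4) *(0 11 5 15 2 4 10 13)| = |(0 11 5 12 10 13)(1 6 3 17 14 15 2 4)| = 24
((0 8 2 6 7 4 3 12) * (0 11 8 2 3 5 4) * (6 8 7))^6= ((0 2 8 3 12 11 7)(4 5))^6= (0 7 11 12 3 8 2)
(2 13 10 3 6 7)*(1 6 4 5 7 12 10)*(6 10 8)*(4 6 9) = (1 10 3 6 12 8 9 4 5 7 2 13) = [0, 10, 13, 6, 5, 7, 12, 2, 9, 4, 3, 11, 8, 1]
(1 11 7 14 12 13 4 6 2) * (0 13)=(0 13 4 6 2 1 11 7 14 12)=[13, 11, 1, 3, 6, 5, 2, 14, 8, 9, 10, 7, 0, 4, 12]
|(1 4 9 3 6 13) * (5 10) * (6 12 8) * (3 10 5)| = 9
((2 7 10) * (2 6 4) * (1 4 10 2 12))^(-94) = (1 12 4)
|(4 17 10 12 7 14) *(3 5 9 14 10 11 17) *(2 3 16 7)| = |(2 3 5 9 14 4 16 7 10 12)(11 17)| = 10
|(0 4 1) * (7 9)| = |(0 4 1)(7 9)| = 6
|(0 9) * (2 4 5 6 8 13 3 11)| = 8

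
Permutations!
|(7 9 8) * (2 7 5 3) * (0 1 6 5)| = |(0 1 6 5 3 2 7 9 8)| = 9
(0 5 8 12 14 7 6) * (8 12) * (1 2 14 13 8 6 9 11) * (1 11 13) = (0 5 12 1 2 14 7 9 13 8 6) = [5, 2, 14, 3, 4, 12, 0, 9, 6, 13, 10, 11, 1, 8, 7]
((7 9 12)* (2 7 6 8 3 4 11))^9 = (12)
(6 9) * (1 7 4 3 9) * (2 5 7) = (1 2 5 7 4 3 9 6) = [0, 2, 5, 9, 3, 7, 1, 4, 8, 6]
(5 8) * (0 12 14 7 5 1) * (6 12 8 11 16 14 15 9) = (0 8 1)(5 11 16 14 7)(6 12 15 9) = [8, 0, 2, 3, 4, 11, 12, 5, 1, 6, 10, 16, 15, 13, 7, 9, 14]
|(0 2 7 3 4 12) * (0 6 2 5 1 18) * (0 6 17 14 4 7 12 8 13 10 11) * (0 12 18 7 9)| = |(0 5 1 7 3 9)(2 18 6)(4 8 13 10 11 12 17 14)| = 24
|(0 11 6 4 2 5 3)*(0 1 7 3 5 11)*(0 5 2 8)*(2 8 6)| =|(0 5 8)(1 7 3)(2 11)(4 6)| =6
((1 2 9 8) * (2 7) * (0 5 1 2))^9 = (9)(0 5 1 7)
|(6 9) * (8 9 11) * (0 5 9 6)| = |(0 5 9)(6 11 8)| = 3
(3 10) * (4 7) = (3 10)(4 7) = [0, 1, 2, 10, 7, 5, 6, 4, 8, 9, 3]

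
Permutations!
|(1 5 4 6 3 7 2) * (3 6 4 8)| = |(1 5 8 3 7 2)| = 6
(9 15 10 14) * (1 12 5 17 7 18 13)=(1 12 5 17 7 18 13)(9 15 10 14)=[0, 12, 2, 3, 4, 17, 6, 18, 8, 15, 14, 11, 5, 1, 9, 10, 16, 7, 13]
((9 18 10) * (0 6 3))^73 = ((0 6 3)(9 18 10))^73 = (0 6 3)(9 18 10)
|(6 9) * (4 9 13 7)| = |(4 9 6 13 7)| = 5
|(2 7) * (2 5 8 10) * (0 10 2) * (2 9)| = 10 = |(0 10)(2 7 5 8 9)|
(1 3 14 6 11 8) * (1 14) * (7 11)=[0, 3, 2, 1, 4, 5, 7, 11, 14, 9, 10, 8, 12, 13, 6]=(1 3)(6 7 11 8 14)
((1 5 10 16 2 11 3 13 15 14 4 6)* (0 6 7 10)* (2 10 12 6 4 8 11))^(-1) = (0 5 1 6 12 7 4)(3 11 8 14 15 13)(10 16)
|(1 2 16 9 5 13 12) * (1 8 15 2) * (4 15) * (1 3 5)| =|(1 3 5 13 12 8 4 15 2 16 9)| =11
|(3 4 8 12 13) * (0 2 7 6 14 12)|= 10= |(0 2 7 6 14 12 13 3 4 8)|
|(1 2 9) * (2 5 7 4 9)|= 5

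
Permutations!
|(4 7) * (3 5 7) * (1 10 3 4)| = 5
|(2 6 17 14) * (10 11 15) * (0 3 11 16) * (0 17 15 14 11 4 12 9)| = |(0 3 4 12 9)(2 6 15 10 16 17 11 14)| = 40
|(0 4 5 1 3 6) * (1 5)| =|(0 4 1 3 6)| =5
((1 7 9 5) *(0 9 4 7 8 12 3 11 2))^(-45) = ((0 9 5 1 8 12 3 11 2)(4 7))^(-45) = (12)(4 7)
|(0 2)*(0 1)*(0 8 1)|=2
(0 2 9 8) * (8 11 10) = (0 2 9 11 10 8) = [2, 1, 9, 3, 4, 5, 6, 7, 0, 11, 8, 10]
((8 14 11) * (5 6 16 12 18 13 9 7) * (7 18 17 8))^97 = (5 11 8 12 6 7 14 17 16)(9 18 13)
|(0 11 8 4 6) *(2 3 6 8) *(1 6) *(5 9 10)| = 6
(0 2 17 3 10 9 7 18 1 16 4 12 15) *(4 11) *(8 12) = (0 2 17 3 10 9 7 18 1 16 11 4 8 12 15) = [2, 16, 17, 10, 8, 5, 6, 18, 12, 7, 9, 4, 15, 13, 14, 0, 11, 3, 1]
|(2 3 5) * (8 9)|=6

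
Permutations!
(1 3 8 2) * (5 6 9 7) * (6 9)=(1 3 8 2)(5 9 7)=[0, 3, 1, 8, 4, 9, 6, 5, 2, 7]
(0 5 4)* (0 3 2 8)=(0 5 4 3 2 8)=[5, 1, 8, 2, 3, 4, 6, 7, 0]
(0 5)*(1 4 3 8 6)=(0 5)(1 4 3 8 6)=[5, 4, 2, 8, 3, 0, 1, 7, 6]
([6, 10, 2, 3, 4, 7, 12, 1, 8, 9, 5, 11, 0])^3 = (12)(1 7 5 10)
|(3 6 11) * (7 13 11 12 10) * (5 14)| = 14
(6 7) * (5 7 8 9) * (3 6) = (3 6 8 9 5 7) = [0, 1, 2, 6, 4, 7, 8, 3, 9, 5]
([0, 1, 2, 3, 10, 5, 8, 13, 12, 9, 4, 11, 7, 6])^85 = [0, 1, 2, 3, 10, 5, 6, 7, 8, 9, 4, 11, 12, 13]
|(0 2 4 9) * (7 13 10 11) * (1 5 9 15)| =28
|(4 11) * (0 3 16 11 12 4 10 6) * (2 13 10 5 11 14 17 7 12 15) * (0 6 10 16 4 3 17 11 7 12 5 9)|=12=|(0 17 12 3 4 15 2 13 16 14 11 9)(5 7)|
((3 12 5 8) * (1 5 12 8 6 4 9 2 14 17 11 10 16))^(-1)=((1 5 6 4 9 2 14 17 11 10 16)(3 8))^(-1)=(1 16 10 11 17 14 2 9 4 6 5)(3 8)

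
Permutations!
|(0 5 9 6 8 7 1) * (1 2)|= |(0 5 9 6 8 7 2 1)|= 8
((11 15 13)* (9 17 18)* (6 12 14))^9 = ((6 12 14)(9 17 18)(11 15 13))^9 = (18)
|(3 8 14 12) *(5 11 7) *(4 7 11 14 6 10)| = |(3 8 6 10 4 7 5 14 12)| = 9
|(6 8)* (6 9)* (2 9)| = 4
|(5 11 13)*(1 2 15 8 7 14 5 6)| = 10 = |(1 2 15 8 7 14 5 11 13 6)|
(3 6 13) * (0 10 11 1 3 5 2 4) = [10, 3, 4, 6, 0, 2, 13, 7, 8, 9, 11, 1, 12, 5] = (0 10 11 1 3 6 13 5 2 4)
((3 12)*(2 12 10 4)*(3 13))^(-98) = ((2 12 13 3 10 4))^(-98) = (2 10 13)(3 12 4)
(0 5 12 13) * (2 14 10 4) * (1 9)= [5, 9, 14, 3, 2, 12, 6, 7, 8, 1, 4, 11, 13, 0, 10]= (0 5 12 13)(1 9)(2 14 10 4)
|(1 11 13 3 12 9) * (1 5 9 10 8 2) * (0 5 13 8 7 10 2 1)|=42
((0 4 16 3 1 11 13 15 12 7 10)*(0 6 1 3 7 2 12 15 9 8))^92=((0 4 16 7 10 6 1 11 13 9 8)(2 12))^92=(0 10 13 4 6 9 16 1 8 7 11)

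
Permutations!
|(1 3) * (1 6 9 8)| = 5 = |(1 3 6 9 8)|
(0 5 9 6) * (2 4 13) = (0 5 9 6)(2 4 13) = [5, 1, 4, 3, 13, 9, 0, 7, 8, 6, 10, 11, 12, 2]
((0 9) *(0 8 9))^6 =(9)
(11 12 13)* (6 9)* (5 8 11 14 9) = (5 8 11 12 13 14 9 6) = [0, 1, 2, 3, 4, 8, 5, 7, 11, 6, 10, 12, 13, 14, 9]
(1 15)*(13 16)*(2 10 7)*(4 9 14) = (1 15)(2 10 7)(4 9 14)(13 16) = [0, 15, 10, 3, 9, 5, 6, 2, 8, 14, 7, 11, 12, 16, 4, 1, 13]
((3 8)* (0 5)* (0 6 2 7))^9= ((0 5 6 2 7)(3 8))^9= (0 7 2 6 5)(3 8)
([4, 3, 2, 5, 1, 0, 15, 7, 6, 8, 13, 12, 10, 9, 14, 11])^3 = [3, 0, 2, 4, 5, 1, 12, 7, 11, 15, 8, 13, 9, 6, 14, 10]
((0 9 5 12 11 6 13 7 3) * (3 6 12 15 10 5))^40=((0 9 3)(5 15 10)(6 13 7)(11 12))^40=(0 9 3)(5 15 10)(6 13 7)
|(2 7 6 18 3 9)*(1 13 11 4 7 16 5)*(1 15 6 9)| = 13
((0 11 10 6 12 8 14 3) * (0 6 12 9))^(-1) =((0 11 10 12 8 14 3 6 9))^(-1) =(0 9 6 3 14 8 12 10 11)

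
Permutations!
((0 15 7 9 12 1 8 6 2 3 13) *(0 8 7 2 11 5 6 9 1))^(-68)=(0 13)(2 9)(3 12)(5 6 11)(8 15)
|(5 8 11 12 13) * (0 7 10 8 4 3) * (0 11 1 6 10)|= 12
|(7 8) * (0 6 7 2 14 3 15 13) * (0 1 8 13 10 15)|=|(0 6 7 13 1 8 2 14 3)(10 15)|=18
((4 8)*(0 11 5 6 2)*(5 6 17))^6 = (17)(0 6)(2 11)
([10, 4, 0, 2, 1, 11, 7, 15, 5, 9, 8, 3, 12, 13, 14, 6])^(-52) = (0 11 10 3 8 2 5)(6 15 7)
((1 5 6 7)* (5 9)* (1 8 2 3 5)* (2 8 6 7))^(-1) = (1 9)(2 6 7 5 3)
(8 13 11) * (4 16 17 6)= (4 16 17 6)(8 13 11)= [0, 1, 2, 3, 16, 5, 4, 7, 13, 9, 10, 8, 12, 11, 14, 15, 17, 6]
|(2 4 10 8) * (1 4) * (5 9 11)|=|(1 4 10 8 2)(5 9 11)|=15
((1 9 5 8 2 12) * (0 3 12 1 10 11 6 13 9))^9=(0 8 13 10)(1 5 6 12)(2 9 11 3)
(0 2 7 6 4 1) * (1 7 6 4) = (0 2 6 1)(4 7) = [2, 0, 6, 3, 7, 5, 1, 4]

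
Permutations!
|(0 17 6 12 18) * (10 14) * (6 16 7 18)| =10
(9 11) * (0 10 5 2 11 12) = (0 10 5 2 11 9 12) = [10, 1, 11, 3, 4, 2, 6, 7, 8, 12, 5, 9, 0]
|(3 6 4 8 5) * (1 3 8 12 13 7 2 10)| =|(1 3 6 4 12 13 7 2 10)(5 8)| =18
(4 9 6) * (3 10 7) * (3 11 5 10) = [0, 1, 2, 3, 9, 10, 4, 11, 8, 6, 7, 5] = (4 9 6)(5 10 7 11)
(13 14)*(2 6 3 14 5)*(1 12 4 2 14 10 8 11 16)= (1 12 4 2 6 3 10 8 11 16)(5 14 13)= [0, 12, 6, 10, 2, 14, 3, 7, 11, 9, 8, 16, 4, 5, 13, 15, 1]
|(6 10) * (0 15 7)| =6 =|(0 15 7)(6 10)|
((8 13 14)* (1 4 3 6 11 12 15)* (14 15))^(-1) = ((1 4 3 6 11 12 14 8 13 15))^(-1) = (1 15 13 8 14 12 11 6 3 4)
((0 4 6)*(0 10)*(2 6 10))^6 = ((0 4 10)(2 6))^6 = (10)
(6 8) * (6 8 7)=(8)(6 7)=[0, 1, 2, 3, 4, 5, 7, 6, 8]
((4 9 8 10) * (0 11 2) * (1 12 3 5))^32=((0 11 2)(1 12 3 5)(4 9 8 10))^32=(12)(0 2 11)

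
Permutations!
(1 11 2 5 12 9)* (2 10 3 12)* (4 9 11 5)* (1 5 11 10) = (1 11)(2 4 9 5)(3 12 10) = [0, 11, 4, 12, 9, 2, 6, 7, 8, 5, 3, 1, 10]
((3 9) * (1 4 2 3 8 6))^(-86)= (1 8 3 4 6 9 2)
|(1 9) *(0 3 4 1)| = |(0 3 4 1 9)| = 5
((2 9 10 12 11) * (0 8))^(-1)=(0 8)(2 11 12 10 9)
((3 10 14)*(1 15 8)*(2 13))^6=((1 15 8)(2 13)(3 10 14))^6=(15)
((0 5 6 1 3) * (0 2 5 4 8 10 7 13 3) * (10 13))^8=(0 1 6 5 2 3 13 8 4)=((0 4 8 13 3 2 5 6 1)(7 10))^8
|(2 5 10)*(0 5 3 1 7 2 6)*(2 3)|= |(0 5 10 6)(1 7 3)|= 12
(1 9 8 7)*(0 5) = (0 5)(1 9 8 7) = [5, 9, 2, 3, 4, 0, 6, 1, 7, 8]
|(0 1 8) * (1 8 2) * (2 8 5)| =|(0 5 2 1 8)| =5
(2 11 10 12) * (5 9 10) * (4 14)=(2 11 5 9 10 12)(4 14)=[0, 1, 11, 3, 14, 9, 6, 7, 8, 10, 12, 5, 2, 13, 4]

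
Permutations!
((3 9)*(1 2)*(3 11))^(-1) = (1 2)(3 11 9) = ((1 2)(3 9 11))^(-1)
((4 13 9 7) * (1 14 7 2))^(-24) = (1 13 14 9 7 2 4)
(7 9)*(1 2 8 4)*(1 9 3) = (1 2 8 4 9 7 3) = [0, 2, 8, 1, 9, 5, 6, 3, 4, 7]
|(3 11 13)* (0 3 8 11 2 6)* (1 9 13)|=|(0 3 2 6)(1 9 13 8 11)|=20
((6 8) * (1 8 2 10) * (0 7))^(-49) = (0 7)(1 8 6 2 10)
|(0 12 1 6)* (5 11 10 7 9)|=20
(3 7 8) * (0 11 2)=(0 11 2)(3 7 8)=[11, 1, 0, 7, 4, 5, 6, 8, 3, 9, 10, 2]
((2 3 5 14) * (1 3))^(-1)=(1 2 14 5 3)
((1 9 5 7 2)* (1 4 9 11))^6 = (11)(2 4 9 5 7)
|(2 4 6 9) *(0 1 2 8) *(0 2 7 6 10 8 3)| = 12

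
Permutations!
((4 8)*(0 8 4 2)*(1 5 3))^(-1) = (0 2 8)(1 3 5)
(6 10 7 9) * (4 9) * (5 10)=(4 9 6 5 10 7)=[0, 1, 2, 3, 9, 10, 5, 4, 8, 6, 7]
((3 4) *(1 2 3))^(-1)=(1 4 3 2)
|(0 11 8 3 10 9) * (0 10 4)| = |(0 11 8 3 4)(9 10)| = 10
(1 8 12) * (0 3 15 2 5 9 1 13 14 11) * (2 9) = (0 3 15 9 1 8 12 13 14 11)(2 5) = [3, 8, 5, 15, 4, 2, 6, 7, 12, 1, 10, 0, 13, 14, 11, 9]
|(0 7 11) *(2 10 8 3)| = |(0 7 11)(2 10 8 3)| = 12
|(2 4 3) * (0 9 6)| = |(0 9 6)(2 4 3)| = 3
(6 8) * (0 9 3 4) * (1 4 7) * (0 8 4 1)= (0 9 3 7)(4 8 6)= [9, 1, 2, 7, 8, 5, 4, 0, 6, 3]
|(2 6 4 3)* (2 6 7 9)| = 3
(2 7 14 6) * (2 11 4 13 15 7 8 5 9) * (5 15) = (2 8 15 7 14 6 11 4 13 5 9) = [0, 1, 8, 3, 13, 9, 11, 14, 15, 2, 10, 4, 12, 5, 6, 7]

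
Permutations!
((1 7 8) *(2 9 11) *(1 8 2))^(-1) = (1 11 9 2 7)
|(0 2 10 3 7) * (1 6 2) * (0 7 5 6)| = |(0 1)(2 10 3 5 6)| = 10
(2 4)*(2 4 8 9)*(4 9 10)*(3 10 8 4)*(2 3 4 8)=[0, 1, 8, 10, 9, 5, 6, 7, 2, 3, 4]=(2 8)(3 10 4 9)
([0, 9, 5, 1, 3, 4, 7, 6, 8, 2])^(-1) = (1 3 4 5 2 9)(6 7)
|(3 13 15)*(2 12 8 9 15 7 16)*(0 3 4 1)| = |(0 3 13 7 16 2 12 8 9 15 4 1)| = 12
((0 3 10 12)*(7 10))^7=((0 3 7 10 12))^7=(0 7 12 3 10)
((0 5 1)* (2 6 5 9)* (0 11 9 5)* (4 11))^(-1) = ((0 5 1 4 11 9 2 6))^(-1) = (0 6 2 9 11 4 1 5)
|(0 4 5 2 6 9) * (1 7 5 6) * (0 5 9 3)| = 20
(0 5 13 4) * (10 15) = (0 5 13 4)(10 15) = [5, 1, 2, 3, 0, 13, 6, 7, 8, 9, 15, 11, 12, 4, 14, 10]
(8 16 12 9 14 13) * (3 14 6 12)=(3 14 13 8 16)(6 12 9)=[0, 1, 2, 14, 4, 5, 12, 7, 16, 6, 10, 11, 9, 8, 13, 15, 3]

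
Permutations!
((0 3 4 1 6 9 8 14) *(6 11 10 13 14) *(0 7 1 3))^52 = (1 14 10)(6 9 8)(7 13 11) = ((1 11 10 13 14 7)(3 4)(6 9 8))^52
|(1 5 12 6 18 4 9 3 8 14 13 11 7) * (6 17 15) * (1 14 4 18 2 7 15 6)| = |(18)(1 5 12 17 6 2 7 14 13 11 15)(3 8 4 9)| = 44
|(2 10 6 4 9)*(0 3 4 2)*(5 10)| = 4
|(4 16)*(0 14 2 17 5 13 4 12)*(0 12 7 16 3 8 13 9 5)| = |(0 14 2 17)(3 8 13 4)(5 9)(7 16)| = 4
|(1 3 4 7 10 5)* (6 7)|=7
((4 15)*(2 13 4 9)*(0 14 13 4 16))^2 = (0 13)(2 15)(4 9)(14 16) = ((0 14 13 16)(2 4 15 9))^2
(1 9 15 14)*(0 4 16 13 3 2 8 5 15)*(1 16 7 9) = (0 4 7 9)(2 8 5 15 14 16 13 3) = [4, 1, 8, 2, 7, 15, 6, 9, 5, 0, 10, 11, 12, 3, 16, 14, 13]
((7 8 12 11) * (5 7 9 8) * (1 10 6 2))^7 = (1 2 6 10)(5 7)(8 9 11 12) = ((1 10 6 2)(5 7)(8 12 11 9))^7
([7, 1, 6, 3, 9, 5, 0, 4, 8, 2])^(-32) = [2, 1, 4, 3, 0, 5, 9, 6, 8, 7]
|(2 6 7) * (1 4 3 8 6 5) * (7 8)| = 6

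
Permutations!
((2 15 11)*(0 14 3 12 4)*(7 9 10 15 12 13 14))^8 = ((0 7 9 10 15 11 2 12 4)(3 13 14))^8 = (0 4 12 2 11 15 10 9 7)(3 14 13)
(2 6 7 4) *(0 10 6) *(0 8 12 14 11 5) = [10, 1, 8, 3, 2, 0, 7, 4, 12, 9, 6, 5, 14, 13, 11] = (0 10 6 7 4 2 8 12 14 11 5)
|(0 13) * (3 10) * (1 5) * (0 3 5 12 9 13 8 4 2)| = |(0 8 4 2)(1 12 9 13 3 10 5)| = 28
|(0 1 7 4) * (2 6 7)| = |(0 1 2 6 7 4)| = 6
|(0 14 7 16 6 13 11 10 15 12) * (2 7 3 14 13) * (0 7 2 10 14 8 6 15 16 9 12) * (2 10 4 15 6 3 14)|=18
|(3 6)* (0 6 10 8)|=5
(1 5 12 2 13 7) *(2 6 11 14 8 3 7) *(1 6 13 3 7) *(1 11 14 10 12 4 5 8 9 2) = (1 8 7 6 14 9 2 3 11 10 12 13)(4 5) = [0, 8, 3, 11, 5, 4, 14, 6, 7, 2, 12, 10, 13, 1, 9]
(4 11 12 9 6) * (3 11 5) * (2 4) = (2 4 5 3 11 12 9 6) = [0, 1, 4, 11, 5, 3, 2, 7, 8, 6, 10, 12, 9]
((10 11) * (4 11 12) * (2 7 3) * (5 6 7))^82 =(2 6 3 5 7)(4 10)(11 12)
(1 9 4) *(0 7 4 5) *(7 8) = [8, 9, 2, 3, 1, 0, 6, 4, 7, 5] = (0 8 7 4 1 9 5)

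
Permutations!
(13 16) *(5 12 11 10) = (5 12 11 10)(13 16) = [0, 1, 2, 3, 4, 12, 6, 7, 8, 9, 5, 10, 11, 16, 14, 15, 13]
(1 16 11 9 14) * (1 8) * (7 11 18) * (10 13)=(1 16 18 7 11 9 14 8)(10 13)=[0, 16, 2, 3, 4, 5, 6, 11, 1, 14, 13, 9, 12, 10, 8, 15, 18, 17, 7]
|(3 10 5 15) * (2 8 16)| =|(2 8 16)(3 10 5 15)| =12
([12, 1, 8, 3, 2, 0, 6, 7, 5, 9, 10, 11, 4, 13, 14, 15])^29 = (15)(0 5 8 2 4 12)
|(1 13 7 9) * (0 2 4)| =12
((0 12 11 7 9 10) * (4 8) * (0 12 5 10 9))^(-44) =(0 11 10)(5 7 12)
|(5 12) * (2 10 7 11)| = |(2 10 7 11)(5 12)| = 4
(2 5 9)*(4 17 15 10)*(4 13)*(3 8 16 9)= (2 5 3 8 16 9)(4 17 15 10 13)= [0, 1, 5, 8, 17, 3, 6, 7, 16, 2, 13, 11, 12, 4, 14, 10, 9, 15]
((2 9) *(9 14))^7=(2 14 9)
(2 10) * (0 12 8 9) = (0 12 8 9)(2 10) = [12, 1, 10, 3, 4, 5, 6, 7, 9, 0, 2, 11, 8]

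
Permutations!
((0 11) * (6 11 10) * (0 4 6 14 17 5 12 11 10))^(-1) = ((4 6 10 14 17 5 12 11))^(-1) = (4 11 12 5 17 14 10 6)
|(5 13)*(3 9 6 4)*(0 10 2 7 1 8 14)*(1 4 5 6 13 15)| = |(0 10 2 7 4 3 9 13 6 5 15 1 8 14)| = 14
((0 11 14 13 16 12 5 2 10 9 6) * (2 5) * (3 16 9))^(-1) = ((0 11 14 13 9 6)(2 10 3 16 12))^(-1) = (0 6 9 13 14 11)(2 12 16 3 10)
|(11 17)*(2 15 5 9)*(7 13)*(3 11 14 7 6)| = 28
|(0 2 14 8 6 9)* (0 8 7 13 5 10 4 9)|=|(0 2 14 7 13 5 10 4 9 8 6)|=11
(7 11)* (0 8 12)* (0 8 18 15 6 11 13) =(0 18 15 6 11 7 13)(8 12) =[18, 1, 2, 3, 4, 5, 11, 13, 12, 9, 10, 7, 8, 0, 14, 6, 16, 17, 15]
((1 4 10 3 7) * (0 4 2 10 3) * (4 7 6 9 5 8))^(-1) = ((0 7 1 2 10)(3 6 9 5 8 4))^(-1) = (0 10 2 1 7)(3 4 8 5 9 6)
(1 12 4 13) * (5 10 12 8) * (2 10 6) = (1 8 5 6 2 10 12 4 13) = [0, 8, 10, 3, 13, 6, 2, 7, 5, 9, 12, 11, 4, 1]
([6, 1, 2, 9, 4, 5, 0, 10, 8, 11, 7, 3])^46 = (3 9 11)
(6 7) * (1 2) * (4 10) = [0, 2, 1, 3, 10, 5, 7, 6, 8, 9, 4] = (1 2)(4 10)(6 7)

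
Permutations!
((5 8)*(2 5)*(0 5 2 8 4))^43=((8)(0 5 4))^43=(8)(0 5 4)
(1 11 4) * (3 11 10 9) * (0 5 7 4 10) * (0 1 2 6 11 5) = (2 6 11 10 9 3 5 7 4) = [0, 1, 6, 5, 2, 7, 11, 4, 8, 3, 9, 10]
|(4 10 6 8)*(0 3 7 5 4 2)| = 9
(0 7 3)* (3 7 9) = (0 9 3) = [9, 1, 2, 0, 4, 5, 6, 7, 8, 3]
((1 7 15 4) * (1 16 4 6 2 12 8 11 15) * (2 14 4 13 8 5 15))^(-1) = ((1 7)(2 12 5 15 6 14 4 16 13 8 11))^(-1) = (1 7)(2 11 8 13 16 4 14 6 15 5 12)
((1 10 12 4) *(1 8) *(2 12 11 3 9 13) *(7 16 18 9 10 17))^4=(1 18 12 17 9 4 7 13 8 16 2)(3 10 11)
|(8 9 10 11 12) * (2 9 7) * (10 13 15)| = |(2 9 13 15 10 11 12 8 7)| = 9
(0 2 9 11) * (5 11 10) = (0 2 9 10 5 11) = [2, 1, 9, 3, 4, 11, 6, 7, 8, 10, 5, 0]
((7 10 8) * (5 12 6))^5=(5 6 12)(7 8 10)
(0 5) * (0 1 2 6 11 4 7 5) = (1 2 6 11 4 7 5) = [0, 2, 6, 3, 7, 1, 11, 5, 8, 9, 10, 4]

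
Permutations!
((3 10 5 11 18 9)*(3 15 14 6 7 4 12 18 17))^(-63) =((3 10 5 11 17)(4 12 18 9 15 14 6 7))^(-63) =(3 5 17 10 11)(4 12 18 9 15 14 6 7)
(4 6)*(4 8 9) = [0, 1, 2, 3, 6, 5, 8, 7, 9, 4] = (4 6 8 9)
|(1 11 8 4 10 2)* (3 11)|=7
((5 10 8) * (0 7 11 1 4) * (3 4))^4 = (0 3 11)(1 7 4)(5 10 8)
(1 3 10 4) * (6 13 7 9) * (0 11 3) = (0 11 3 10 4 1)(6 13 7 9) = [11, 0, 2, 10, 1, 5, 13, 9, 8, 6, 4, 3, 12, 7]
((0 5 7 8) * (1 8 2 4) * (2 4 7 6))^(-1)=((0 5 6 2 7 4 1 8))^(-1)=(0 8 1 4 7 2 6 5)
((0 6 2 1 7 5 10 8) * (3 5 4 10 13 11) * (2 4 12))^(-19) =(0 6 4 10 8)(1 7 12 2)(3 5 13 11)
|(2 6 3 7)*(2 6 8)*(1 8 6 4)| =|(1 8 2 6 3 7 4)| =7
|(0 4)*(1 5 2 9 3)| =10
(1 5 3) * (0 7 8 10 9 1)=(0 7 8 10 9 1 5 3)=[7, 5, 2, 0, 4, 3, 6, 8, 10, 1, 9]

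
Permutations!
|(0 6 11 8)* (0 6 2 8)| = |(0 2 8 6 11)| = 5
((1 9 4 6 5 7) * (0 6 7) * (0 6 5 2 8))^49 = ((0 5 6 2 8)(1 9 4 7))^49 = (0 8 2 6 5)(1 9 4 7)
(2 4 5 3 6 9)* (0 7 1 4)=(0 7 1 4 5 3 6 9 2)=[7, 4, 0, 6, 5, 3, 9, 1, 8, 2]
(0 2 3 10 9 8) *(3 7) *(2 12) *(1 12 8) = (0 8)(1 12 2 7 3 10 9) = [8, 12, 7, 10, 4, 5, 6, 3, 0, 1, 9, 11, 2]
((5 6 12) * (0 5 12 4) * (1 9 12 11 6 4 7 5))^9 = ((0 1 9 12 11 6 7 5 4))^9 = (12)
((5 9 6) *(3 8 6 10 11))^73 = (3 5 11 6 10 8 9)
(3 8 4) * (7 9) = (3 8 4)(7 9) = [0, 1, 2, 8, 3, 5, 6, 9, 4, 7]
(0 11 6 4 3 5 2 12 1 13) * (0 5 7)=(0 11 6 4 3 7)(1 13 5 2 12)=[11, 13, 12, 7, 3, 2, 4, 0, 8, 9, 10, 6, 1, 5]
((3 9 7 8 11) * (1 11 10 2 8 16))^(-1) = ((1 11 3 9 7 16)(2 8 10))^(-1) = (1 16 7 9 3 11)(2 10 8)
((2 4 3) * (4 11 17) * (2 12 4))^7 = ((2 11 17)(3 12 4))^7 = (2 11 17)(3 12 4)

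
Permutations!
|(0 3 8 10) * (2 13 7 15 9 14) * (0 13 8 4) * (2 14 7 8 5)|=6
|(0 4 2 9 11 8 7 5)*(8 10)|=9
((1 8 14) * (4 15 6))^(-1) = ((1 8 14)(4 15 6))^(-1) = (1 14 8)(4 6 15)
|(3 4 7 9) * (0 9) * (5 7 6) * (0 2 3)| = |(0 9)(2 3 4 6 5 7)| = 6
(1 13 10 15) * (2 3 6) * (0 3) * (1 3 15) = (0 15 3 6 2)(1 13 10) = [15, 13, 0, 6, 4, 5, 2, 7, 8, 9, 1, 11, 12, 10, 14, 3]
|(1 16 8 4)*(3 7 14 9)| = |(1 16 8 4)(3 7 14 9)| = 4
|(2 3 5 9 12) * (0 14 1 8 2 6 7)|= |(0 14 1 8 2 3 5 9 12 6 7)|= 11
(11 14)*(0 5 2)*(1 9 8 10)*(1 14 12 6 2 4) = (0 5 4 1 9 8 10 14 11 12 6 2) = [5, 9, 0, 3, 1, 4, 2, 7, 10, 8, 14, 12, 6, 13, 11]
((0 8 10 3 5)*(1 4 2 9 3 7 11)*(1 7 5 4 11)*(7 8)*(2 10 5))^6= ((0 7 1 11 8 5)(2 9 3 4 10))^6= (11)(2 9 3 4 10)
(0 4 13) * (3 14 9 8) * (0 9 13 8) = (0 4 8 3 14 13 9) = [4, 1, 2, 14, 8, 5, 6, 7, 3, 0, 10, 11, 12, 9, 13]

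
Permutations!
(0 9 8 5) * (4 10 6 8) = (0 9 4 10 6 8 5) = [9, 1, 2, 3, 10, 0, 8, 7, 5, 4, 6]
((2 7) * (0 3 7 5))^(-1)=(0 5 2 7 3)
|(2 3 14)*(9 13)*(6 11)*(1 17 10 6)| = 30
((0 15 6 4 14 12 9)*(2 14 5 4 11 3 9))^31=((0 15 6 11 3 9)(2 14 12)(4 5))^31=(0 15 6 11 3 9)(2 14 12)(4 5)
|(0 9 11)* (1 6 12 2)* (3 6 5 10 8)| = 24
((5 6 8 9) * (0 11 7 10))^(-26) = (0 7)(5 8)(6 9)(10 11)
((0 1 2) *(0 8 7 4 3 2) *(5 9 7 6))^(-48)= (9)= ((0 1)(2 8 6 5 9 7 4 3))^(-48)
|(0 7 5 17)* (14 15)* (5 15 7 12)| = |(0 12 5 17)(7 15 14)| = 12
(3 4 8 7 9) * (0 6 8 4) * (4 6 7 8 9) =(0 7 4 6 9 3) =[7, 1, 2, 0, 6, 5, 9, 4, 8, 3]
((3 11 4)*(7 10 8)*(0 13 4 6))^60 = (13)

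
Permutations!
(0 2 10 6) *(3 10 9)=(0 2 9 3 10 6)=[2, 1, 9, 10, 4, 5, 0, 7, 8, 3, 6]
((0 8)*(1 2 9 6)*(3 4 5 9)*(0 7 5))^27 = (0 2 9 8 3 6 7 4 1 5)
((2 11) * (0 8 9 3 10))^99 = ((0 8 9 3 10)(2 11))^99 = (0 10 3 9 8)(2 11)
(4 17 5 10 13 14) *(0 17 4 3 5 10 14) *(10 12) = (0 17 12 10 13)(3 5 14) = [17, 1, 2, 5, 4, 14, 6, 7, 8, 9, 13, 11, 10, 0, 3, 15, 16, 12]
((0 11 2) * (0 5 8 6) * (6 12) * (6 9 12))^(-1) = ((0 11 2 5 8 6)(9 12))^(-1) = (0 6 8 5 2 11)(9 12)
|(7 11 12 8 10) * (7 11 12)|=5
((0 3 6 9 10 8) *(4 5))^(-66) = ((0 3 6 9 10 8)(4 5))^(-66) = (10)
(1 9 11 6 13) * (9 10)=(1 10 9 11 6 13)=[0, 10, 2, 3, 4, 5, 13, 7, 8, 11, 9, 6, 12, 1]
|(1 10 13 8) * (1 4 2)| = 6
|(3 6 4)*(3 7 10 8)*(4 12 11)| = 8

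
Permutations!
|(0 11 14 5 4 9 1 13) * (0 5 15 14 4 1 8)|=30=|(0 11 4 9 8)(1 13 5)(14 15)|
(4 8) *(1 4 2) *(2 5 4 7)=(1 7 2)(4 8 5)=[0, 7, 1, 3, 8, 4, 6, 2, 5]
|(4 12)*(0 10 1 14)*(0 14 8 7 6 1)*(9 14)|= 4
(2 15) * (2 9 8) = (2 15 9 8) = [0, 1, 15, 3, 4, 5, 6, 7, 2, 8, 10, 11, 12, 13, 14, 9]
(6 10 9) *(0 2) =(0 2)(6 10 9) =[2, 1, 0, 3, 4, 5, 10, 7, 8, 6, 9]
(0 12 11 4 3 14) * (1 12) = (0 1 12 11 4 3 14) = [1, 12, 2, 14, 3, 5, 6, 7, 8, 9, 10, 4, 11, 13, 0]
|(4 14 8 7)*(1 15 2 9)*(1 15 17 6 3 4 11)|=|(1 17 6 3 4 14 8 7 11)(2 9 15)|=9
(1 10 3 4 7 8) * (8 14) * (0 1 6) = [1, 10, 2, 4, 7, 5, 0, 14, 6, 9, 3, 11, 12, 13, 8] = (0 1 10 3 4 7 14 8 6)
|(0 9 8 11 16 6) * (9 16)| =3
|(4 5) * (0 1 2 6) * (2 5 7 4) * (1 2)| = 6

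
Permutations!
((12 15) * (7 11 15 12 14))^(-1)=((7 11 15 14))^(-1)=(7 14 15 11)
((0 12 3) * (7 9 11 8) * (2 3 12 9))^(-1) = ((12)(0 9 11 8 7 2 3))^(-1) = (12)(0 3 2 7 8 11 9)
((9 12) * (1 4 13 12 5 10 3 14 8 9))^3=((1 4 13 12)(3 14 8 9 5 10))^3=(1 12 13 4)(3 9)(5 14)(8 10)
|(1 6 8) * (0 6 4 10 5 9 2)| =|(0 6 8 1 4 10 5 9 2)| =9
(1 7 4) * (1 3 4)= (1 7)(3 4)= [0, 7, 2, 4, 3, 5, 6, 1]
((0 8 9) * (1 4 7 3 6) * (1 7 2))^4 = ((0 8 9)(1 4 2)(3 6 7))^4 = (0 8 9)(1 4 2)(3 6 7)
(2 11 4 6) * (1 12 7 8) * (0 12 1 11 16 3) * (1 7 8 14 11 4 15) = [12, 7, 16, 0, 6, 5, 2, 14, 4, 9, 10, 15, 8, 13, 11, 1, 3] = (0 12 8 4 6 2 16 3)(1 7 14 11 15)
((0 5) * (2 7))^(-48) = ((0 5)(2 7))^(-48) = (7)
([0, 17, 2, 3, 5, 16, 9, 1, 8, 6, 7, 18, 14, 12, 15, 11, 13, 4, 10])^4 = [0, 16, 2, 3, 12, 14, 6, 5, 8, 9, 4, 1, 18, 11, 10, 7, 15, 13, 17]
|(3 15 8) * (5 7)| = 6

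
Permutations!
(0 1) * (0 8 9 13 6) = [1, 8, 2, 3, 4, 5, 0, 7, 9, 13, 10, 11, 12, 6] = (0 1 8 9 13 6)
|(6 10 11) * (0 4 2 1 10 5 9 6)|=6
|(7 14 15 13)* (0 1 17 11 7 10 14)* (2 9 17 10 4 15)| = 9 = |(0 1 10 14 2 9 17 11 7)(4 15 13)|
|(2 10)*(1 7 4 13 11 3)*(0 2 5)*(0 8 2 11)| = 28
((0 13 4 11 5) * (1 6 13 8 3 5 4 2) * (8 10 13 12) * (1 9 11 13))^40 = (13)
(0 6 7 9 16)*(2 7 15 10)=(0 6 15 10 2 7 9 16)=[6, 1, 7, 3, 4, 5, 15, 9, 8, 16, 2, 11, 12, 13, 14, 10, 0]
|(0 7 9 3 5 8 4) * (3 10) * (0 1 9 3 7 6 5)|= 10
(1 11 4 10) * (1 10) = (1 11 4) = [0, 11, 2, 3, 1, 5, 6, 7, 8, 9, 10, 4]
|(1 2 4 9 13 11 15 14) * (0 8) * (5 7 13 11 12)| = 28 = |(0 8)(1 2 4 9 11 15 14)(5 7 13 12)|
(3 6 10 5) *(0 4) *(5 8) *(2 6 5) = (0 4)(2 6 10 8)(3 5) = [4, 1, 6, 5, 0, 3, 10, 7, 2, 9, 8]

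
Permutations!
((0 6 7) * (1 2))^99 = ((0 6 7)(1 2))^99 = (7)(1 2)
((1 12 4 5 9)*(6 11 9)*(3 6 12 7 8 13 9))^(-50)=(13)(3 6 11)(4 5 12)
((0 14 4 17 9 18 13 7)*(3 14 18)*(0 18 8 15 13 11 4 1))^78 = ((0 8 15 13 7 18 11 4 17 9 3 14 1))^78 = (18)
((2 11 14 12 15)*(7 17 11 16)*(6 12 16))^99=(2 15 12 6)(7 16 14 11 17)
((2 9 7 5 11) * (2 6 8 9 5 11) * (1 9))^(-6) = (11)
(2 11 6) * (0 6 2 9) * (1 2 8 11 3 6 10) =[10, 2, 3, 6, 4, 5, 9, 7, 11, 0, 1, 8] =(0 10 1 2 3 6 9)(8 11)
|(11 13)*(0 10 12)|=6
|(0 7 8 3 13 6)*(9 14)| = 6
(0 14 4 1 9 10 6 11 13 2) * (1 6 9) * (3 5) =(0 14 4 6 11 13 2)(3 5)(9 10) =[14, 1, 0, 5, 6, 3, 11, 7, 8, 10, 9, 13, 12, 2, 4]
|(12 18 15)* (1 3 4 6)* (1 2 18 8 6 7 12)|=|(1 3 4 7 12 8 6 2 18 15)|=10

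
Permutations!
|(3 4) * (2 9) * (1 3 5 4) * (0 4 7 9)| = |(0 4 5 7 9 2)(1 3)| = 6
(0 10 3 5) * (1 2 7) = (0 10 3 5)(1 2 7) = [10, 2, 7, 5, 4, 0, 6, 1, 8, 9, 3]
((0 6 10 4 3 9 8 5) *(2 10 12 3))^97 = ((0 6 12 3 9 8 5)(2 10 4))^97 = (0 5 8 9 3 12 6)(2 10 4)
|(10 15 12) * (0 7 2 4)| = |(0 7 2 4)(10 15 12)| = 12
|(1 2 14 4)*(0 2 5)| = 6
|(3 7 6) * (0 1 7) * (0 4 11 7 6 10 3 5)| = 20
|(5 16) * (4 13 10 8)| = 4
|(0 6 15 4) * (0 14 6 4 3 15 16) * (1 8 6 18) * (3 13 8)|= |(0 4 14 18 1 3 15 13 8 6 16)|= 11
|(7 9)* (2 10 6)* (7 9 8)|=|(2 10 6)(7 8)|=6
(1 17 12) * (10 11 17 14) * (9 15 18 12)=[0, 14, 2, 3, 4, 5, 6, 7, 8, 15, 11, 17, 1, 13, 10, 18, 16, 9, 12]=(1 14 10 11 17 9 15 18 12)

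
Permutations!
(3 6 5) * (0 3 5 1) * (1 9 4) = [3, 0, 2, 6, 1, 5, 9, 7, 8, 4] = (0 3 6 9 4 1)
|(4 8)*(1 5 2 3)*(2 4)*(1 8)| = |(1 5 4)(2 3 8)| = 3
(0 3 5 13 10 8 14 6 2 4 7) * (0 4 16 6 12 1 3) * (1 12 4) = [0, 3, 16, 5, 7, 13, 2, 1, 14, 9, 8, 11, 12, 10, 4, 15, 6] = (1 3 5 13 10 8 14 4 7)(2 16 6)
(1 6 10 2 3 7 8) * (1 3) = (1 6 10 2)(3 7 8) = [0, 6, 1, 7, 4, 5, 10, 8, 3, 9, 2]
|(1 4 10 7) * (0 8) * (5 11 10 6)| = 14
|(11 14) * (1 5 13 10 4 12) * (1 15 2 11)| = 10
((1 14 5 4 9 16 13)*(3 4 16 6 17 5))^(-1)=(1 13 16 5 17 6 9 4 3 14)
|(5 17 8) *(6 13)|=|(5 17 8)(6 13)|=6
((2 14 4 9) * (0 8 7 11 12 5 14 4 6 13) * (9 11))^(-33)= (0 9 11 14)(2 12 6 8)(4 5 13 7)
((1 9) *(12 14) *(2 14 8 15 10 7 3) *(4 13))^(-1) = ((1 9)(2 14 12 8 15 10 7 3)(4 13))^(-1) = (1 9)(2 3 7 10 15 8 12 14)(4 13)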